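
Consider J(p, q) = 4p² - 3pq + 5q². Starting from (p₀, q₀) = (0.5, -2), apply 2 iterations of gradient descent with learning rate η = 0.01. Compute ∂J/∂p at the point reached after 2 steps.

7.2991

∇J = (8p - 3q, -3p + 10q)
(p₁, q₁) = (0.5, -2) − 0.01·(10, -21.5) = (0.4, -1.785)
(p₂, q₂) = (0.4, -1.785) − 0.01·(8.555, -19.05) = (0.31445, -1.5945)
∂J/∂p at (0.31445, -1.5945) = 7.2991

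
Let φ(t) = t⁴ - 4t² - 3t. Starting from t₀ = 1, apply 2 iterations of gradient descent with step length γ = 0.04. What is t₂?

1.47405568

φ′(t) = 4t³ - 8t - 3
Step 1: φ′(1) = -7; t₁ = 1 − 0.04·(-7) = 1.28
Step 2: φ′(1.28) = -4.851392; t₂ = 1.28 − 0.04·(-4.851392) = 1.47405568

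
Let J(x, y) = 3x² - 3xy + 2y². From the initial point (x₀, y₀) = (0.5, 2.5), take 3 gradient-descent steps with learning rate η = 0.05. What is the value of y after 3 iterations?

∇J = (6x - 3y, -3x + 4y)
(x₁, y₁) = (0.5, 2.5) − 0.05·(-4.5, 8.5) = (0.725, 2.075)
(x₂, y₂) = (0.725, 2.075) − 0.05·(-1.875, 6.125) = (0.81875, 1.76875)
(x₃, y₃) = (0.81875, 1.76875) − 0.05·(-0.39375, 4.61875) = (0.8384375, 1.5378125)
y = 1.5378125

1.5378125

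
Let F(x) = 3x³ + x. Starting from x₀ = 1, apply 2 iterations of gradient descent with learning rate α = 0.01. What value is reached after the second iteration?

0.8171

F′(x) = 9x² + 1
Step 1: F′(1) = 10; x₁ = 1 − 0.01·10 = 0.9
Step 2: F′(0.9) = 8.29; x₂ = 0.9 − 0.01·8.29 = 0.8171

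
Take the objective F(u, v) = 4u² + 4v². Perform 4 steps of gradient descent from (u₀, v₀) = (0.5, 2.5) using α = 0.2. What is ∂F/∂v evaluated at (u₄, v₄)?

∇F = (8u, 8v)
(u₁, v₁) = (0.5, 2.5) − 0.2·(4, 20) = (-0.3, -1.5)
(u₂, v₂) = (-0.3, -1.5) − 0.2·(-2.4, -12) = (0.18, 0.9)
(u₃, v₃) = (0.18, 0.9) − 0.2·(1.44, 7.2) = (-0.108, -0.54)
(u₄, v₄) = (-0.108, -0.54) − 0.2·(-0.864, -4.32) = (0.0648, 0.324)
∂F/∂v at (0.0648, 0.324) = 2.592

2.592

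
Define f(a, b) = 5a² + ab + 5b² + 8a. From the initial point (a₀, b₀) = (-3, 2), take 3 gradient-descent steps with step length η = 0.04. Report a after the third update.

-1.37088

∇f = (10a + b + 8, a + 10b)
(a₁, b₁) = (-3, 2) − 0.04·(-20, 17) = (-2.2, 1.32)
(a₂, b₂) = (-2.2, 1.32) − 0.04·(-12.68, 11) = (-1.6928, 0.88)
(a₃, b₃) = (-1.6928, 0.88) − 0.04·(-8.048, 7.1072) = (-1.37088, 0.595712)
a = -1.37088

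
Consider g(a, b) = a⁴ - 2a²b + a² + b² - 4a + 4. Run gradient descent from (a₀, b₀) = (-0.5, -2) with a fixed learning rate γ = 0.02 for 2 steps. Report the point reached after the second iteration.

(-0.16784872, -1.829756)

∇g = (4a³ - 4ab + 2a - 4, -2a² + 2b)
Step 1: at (-0.5, -2), ∇g = (-9.5, -4.5) → (-0.5, -2) − 0.02·(-9.5, -4.5) = (-0.31, -1.91)
Step 2: at (-0.31, -1.91), ∇g = (-7.107564, -4.0122) → (-0.31, -1.91) − 0.02·(-7.107564, -4.0122) = (-0.16784872, -1.829756)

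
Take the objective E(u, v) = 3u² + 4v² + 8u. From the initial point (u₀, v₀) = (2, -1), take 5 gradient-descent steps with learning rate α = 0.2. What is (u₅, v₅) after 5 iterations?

∇E = (6u + 8, 8v)
Step 1: at (2, -1), ∇E = (20, -8) → (2, -1) − 0.2·(20, -8) = (-2, 0.6)
Step 2: at (-2, 0.6), ∇E = (-4, 4.8) → (-2, 0.6) − 0.2·(-4, 4.8) = (-1.2, -0.36)
Step 3: at (-1.2, -0.36), ∇E = (0.8, -2.88) → (-1.2, -0.36) − 0.2·(0.8, -2.88) = (-1.36, 0.216)
Step 4: at (-1.36, 0.216), ∇E = (-0.16, 1.728) → (-1.36, 0.216) − 0.2·(-0.16, 1.728) = (-1.328, -0.1296)
Step 5: at (-1.328, -0.1296), ∇E = (0.032, -1.0368) → (-1.328, -0.1296) − 0.2·(0.032, -1.0368) = (-1.3344, 0.07776)

(-1.3344, 0.07776)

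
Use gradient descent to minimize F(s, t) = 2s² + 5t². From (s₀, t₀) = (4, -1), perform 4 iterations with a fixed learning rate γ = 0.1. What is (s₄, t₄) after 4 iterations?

(0.5184, 0)

∇F = (4s, 10t)
Step 1: at (4, -1), ∇F = (16, -10) → (4, -1) − 0.1·(16, -10) = (2.4, 0)
Step 2: at (2.4, 0), ∇F = (9.6, 0) → (2.4, 0) − 0.1·(9.6, 0) = (1.44, 0)
Step 3: at (1.44, 0), ∇F = (5.76, 0) → (1.44, 0) − 0.1·(5.76, 0) = (0.864, 0)
Step 4: at (0.864, 0), ∇F = (3.456, 0) → (0.864, 0) − 0.1·(3.456, 0) = (0.5184, 0)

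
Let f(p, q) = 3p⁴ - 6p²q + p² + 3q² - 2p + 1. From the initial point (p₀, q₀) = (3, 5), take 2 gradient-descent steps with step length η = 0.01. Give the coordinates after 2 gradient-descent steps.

∇f = (12p³ - 12pq + 2p - 2, -6p² + 6q)
Step 1: at (3, 5), ∇f = (148, -24) → (3, 5) − 0.01·(148, -24) = (1.52, 5.24)
Step 2: at (1.52, 5.24), ∇f = (-52.395904, 17.5776) → (1.52, 5.24) − 0.01·(-52.395904, 17.5776) = (2.04395904, 5.064224)

(2.04395904, 5.064224)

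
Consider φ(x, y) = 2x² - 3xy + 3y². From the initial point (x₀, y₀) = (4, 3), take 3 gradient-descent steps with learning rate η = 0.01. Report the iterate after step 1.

(3.93, 2.94)

∇φ = (4x - 3y, -3x + 6y)
(x₁, y₁) = (4, 3) − 0.01·(7, 6) = (3.93, 2.94)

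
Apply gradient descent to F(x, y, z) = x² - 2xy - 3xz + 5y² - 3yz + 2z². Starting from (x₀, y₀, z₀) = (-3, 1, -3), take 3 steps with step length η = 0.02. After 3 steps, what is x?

-3.093712

∇F = (2x - 2y - 3z, -2x + 10y - 3z, -3x - 3y + 4z)
Step 1: at (-3, 1, -3), ∇F = (1, 25, -6) → (-3, 1, -3) − 0.02·(1, 25, -6) = (-3.02, 0.5, -2.88)
Step 2: at (-3.02, 0.5, -2.88), ∇F = (1.6, 19.68, -3.96) → (-3.02, 0.5, -2.88) − 0.02·(1.6, 19.68, -3.96) = (-3.052, 0.1064, -2.8008)
Step 3: at (-3.052, 0.1064, -2.8008), ∇F = (2.0856, 15.5704, -2.3664) → (-3.052, 0.1064, -2.8008) − 0.02·(2.0856, 15.5704, -2.3664) = (-3.093712, -0.205008, -2.753472)
x = -3.093712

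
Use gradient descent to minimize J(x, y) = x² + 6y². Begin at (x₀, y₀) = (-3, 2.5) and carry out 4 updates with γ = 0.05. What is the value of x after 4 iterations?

∇J = (2x, 12y)
(x₁, y₁) = (-3, 2.5) − 0.05·(-6, 30) = (-2.7, 1)
(x₂, y₂) = (-2.7, 1) − 0.05·(-5.4, 12) = (-2.43, 0.4)
(x₃, y₃) = (-2.43, 0.4) − 0.05·(-4.86, 4.8) = (-2.187, 0.16)
(x₄, y₄) = (-2.187, 0.16) − 0.05·(-4.374, 1.92) = (-1.9683, 0.064)
x = -1.9683

-1.9683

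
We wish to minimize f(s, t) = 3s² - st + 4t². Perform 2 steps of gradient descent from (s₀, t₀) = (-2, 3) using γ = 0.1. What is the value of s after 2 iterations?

∇f = (6s - t, -s + 8t)
Step 1: at (-2, 3), ∇f = (-15, 26) → (-2, 3) − 0.1·(-15, 26) = (-0.5, 0.4)
Step 2: at (-0.5, 0.4), ∇f = (-3.4, 3.7) → (-0.5, 0.4) − 0.1·(-3.4, 3.7) = (-0.16, 0.03)
s = -0.16

-0.16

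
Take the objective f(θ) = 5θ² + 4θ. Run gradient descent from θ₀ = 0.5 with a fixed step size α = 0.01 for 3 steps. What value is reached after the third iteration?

f′(θ) = 10θ + 4
Step 1: f′(0.5) = 9; θ₁ = 0.5 − 0.01·9 = 0.41
Step 2: f′(0.41) = 8.1; θ₂ = 0.41 − 0.01·8.1 = 0.329
Step 3: f′(0.329) = 7.29; θ₃ = 0.329 − 0.01·7.29 = 0.2561

0.2561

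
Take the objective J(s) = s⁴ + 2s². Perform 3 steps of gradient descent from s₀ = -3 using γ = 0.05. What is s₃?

J′(s) = 4s³ + 4s
s₁ = -3 − 0.05·(-120) = 3
s₂ = 3 − 0.05·120 = -3
s₃ = -3 − 0.05·(-120) = 3

3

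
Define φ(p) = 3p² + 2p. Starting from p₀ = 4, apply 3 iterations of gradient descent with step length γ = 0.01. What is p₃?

φ′(p) = 6p + 2
p₁ = 4 − 0.01·26 = 3.74
p₂ = 3.74 − 0.01·24.44 = 3.4956
p₃ = 3.4956 − 0.01·22.9736 = 3.265864

3.265864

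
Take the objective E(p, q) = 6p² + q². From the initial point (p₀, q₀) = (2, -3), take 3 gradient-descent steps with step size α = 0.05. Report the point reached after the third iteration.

∇E = (12p, 2q)
Step 1: at (2, -3), ∇E = (24, -6) → (2, -3) − 0.05·(24, -6) = (0.8, -2.7)
Step 2: at (0.8, -2.7), ∇E = (9.6, -5.4) → (0.8, -2.7) − 0.05·(9.6, -5.4) = (0.32, -2.43)
Step 3: at (0.32, -2.43), ∇E = (3.84, -4.86) → (0.32, -2.43) − 0.05·(3.84, -4.86) = (0.128, -2.187)

(0.128, -2.187)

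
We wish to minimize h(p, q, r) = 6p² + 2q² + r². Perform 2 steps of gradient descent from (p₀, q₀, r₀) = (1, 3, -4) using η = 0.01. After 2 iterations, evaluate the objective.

33.6443008

∇h = (12p, 4q, 2r)
(p₁, q₁, r₁) = (1, 3, -4) − 0.01·(12, 12, -8) = (0.88, 2.88, -3.92)
(p₂, q₂, r₂) = (0.88, 2.88, -3.92) − 0.01·(10.56, 11.52, -7.84) = (0.7744, 2.7648, -3.8416)
h(0.7744, 2.7648, -3.8416) = 33.6443008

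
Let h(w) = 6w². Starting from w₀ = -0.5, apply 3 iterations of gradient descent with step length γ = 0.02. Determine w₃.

-0.219488

h′(w) = 12w
w₁ = -0.5 − 0.02·(-6) = -0.38
w₂ = -0.38 − 0.02·(-4.56) = -0.2888
w₃ = -0.2888 − 0.02·(-3.4656) = -0.219488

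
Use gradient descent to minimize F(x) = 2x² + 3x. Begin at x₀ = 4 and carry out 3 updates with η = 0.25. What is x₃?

-0.75

F′(x) = 4x + 3
Step 1: F′(4) = 19; x₁ = 4 − 0.25·19 = -0.75
Step 2: F′(-0.75) = 0; x₂ = -0.75 − 0.25·0 = -0.75
Step 3: F′(-0.75) = 0; x₃ = -0.75 − 0.25·0 = -0.75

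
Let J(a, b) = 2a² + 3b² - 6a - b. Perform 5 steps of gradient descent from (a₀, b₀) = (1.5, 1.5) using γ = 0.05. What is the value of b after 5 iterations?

∇J = (4a - 6, 6b - 1)
(a₁, b₁) = (1.5, 1.5) − 0.05·(0, 8) = (1.5, 1.1)
(a₂, b₂) = (1.5, 1.1) − 0.05·(0, 5.6) = (1.5, 0.82)
(a₃, b₃) = (1.5, 0.82) − 0.05·(0, 3.92) = (1.5, 0.624)
(a₄, b₄) = (1.5, 0.624) − 0.05·(0, 2.744) = (1.5, 0.4868)
(a₅, b₅) = (1.5, 0.4868) − 0.05·(0, 1.9208) = (1.5, 0.39076)
b = 0.39076

0.39076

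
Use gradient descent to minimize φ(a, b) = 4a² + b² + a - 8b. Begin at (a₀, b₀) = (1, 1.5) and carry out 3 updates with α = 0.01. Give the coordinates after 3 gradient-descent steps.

∇φ = (8a + 1, 2b - 8)
Step 1: at (1, 1.5), ∇φ = (9, -5) → (1, 1.5) − 0.01·(9, -5) = (0.91, 1.55)
Step 2: at (0.91, 1.55), ∇φ = (8.28, -4.9) → (0.91, 1.55) − 0.01·(8.28, -4.9) = (0.8272, 1.599)
Step 3: at (0.8272, 1.599), ∇φ = (7.6176, -4.802) → (0.8272, 1.599) − 0.01·(7.6176, -4.802) = (0.751024, 1.64702)

(0.751024, 1.64702)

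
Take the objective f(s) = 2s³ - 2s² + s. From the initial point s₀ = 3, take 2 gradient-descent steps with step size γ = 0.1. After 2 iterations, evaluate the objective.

f′(s) = 6s² - 4s + 1
Step 1: f′(3) = 43; s₁ = 3 − 0.1·43 = -1.3
Step 2: f′(-1.3) = 16.34; s₂ = -1.3 − 0.1·16.34 = -2.934
f(-2.934) = -70.664545008

-70.664545008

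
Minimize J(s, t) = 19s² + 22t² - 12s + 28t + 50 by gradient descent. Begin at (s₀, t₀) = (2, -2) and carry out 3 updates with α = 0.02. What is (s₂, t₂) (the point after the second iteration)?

(0.4128, -0.656)

∇J = (38s - 12, 44t + 28)
Step 1: at (2, -2), ∇J = (64, -60) → (2, -2) − 0.02·(64, -60) = (0.72, -0.8)
Step 2: at (0.72, -0.8), ∇J = (15.36, -7.2) → (0.72, -0.8) − 0.02·(15.36, -7.2) = (0.4128, -0.656)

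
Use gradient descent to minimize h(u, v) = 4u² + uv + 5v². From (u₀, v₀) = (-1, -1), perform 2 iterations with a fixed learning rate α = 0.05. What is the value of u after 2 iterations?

-0.3075

∇h = (8u + v, u + 10v)
Step 1: at (-1, -1), ∇h = (-9, -11) → (-1, -1) − 0.05·(-9, -11) = (-0.55, -0.45)
Step 2: at (-0.55, -0.45), ∇h = (-4.85, -5.05) → (-0.55, -0.45) − 0.05·(-4.85, -5.05) = (-0.3075, -0.1975)
u = -0.3075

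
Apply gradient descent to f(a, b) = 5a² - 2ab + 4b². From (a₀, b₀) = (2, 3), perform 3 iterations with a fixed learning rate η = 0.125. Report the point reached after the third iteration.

∇f = (10a - 2b, -2a + 8b)
(a₁, b₁) = (2, 3) − 0.125·(14, 20) = (0.25, 0.5)
(a₂, b₂) = (0.25, 0.5) − 0.125·(1.5, 3.5) = (0.0625, 0.0625)
(a₃, b₃) = (0.0625, 0.0625) − 0.125·(0.5, 0.375) = (0, 0.015625)

(0, 0.015625)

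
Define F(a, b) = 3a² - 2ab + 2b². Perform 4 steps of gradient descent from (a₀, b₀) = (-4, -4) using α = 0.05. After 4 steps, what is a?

∇F = (6a - 2b, -2a + 4b)
(a₁, b₁) = (-4, -4) − 0.05·(-16, -8) = (-3.2, -3.6)
(a₂, b₂) = (-3.2, -3.6) − 0.05·(-12, -8) = (-2.6, -3.2)
(a₃, b₃) = (-2.6, -3.2) − 0.05·(-9.2, -7.6) = (-2.14, -2.82)
(a₄, b₄) = (-2.14, -2.82) − 0.05·(-7.2, -7) = (-1.78, -2.47)
a = -1.78

-1.78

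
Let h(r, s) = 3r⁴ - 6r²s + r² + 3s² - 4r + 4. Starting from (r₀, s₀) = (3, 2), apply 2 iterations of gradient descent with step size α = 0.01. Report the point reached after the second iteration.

∇h = (12r³ - 12rs + 2r - 4, -6r² + 6s)
(r₁, s₁) = (3, 2) − 0.01·(254, -42) = (0.46, 2.42)
(r₂, s₂) = (0.46, 2.42) − 0.01·(-15.270368, 13.2504) = (0.61270368, 2.287496)

(0.61270368, 2.287496)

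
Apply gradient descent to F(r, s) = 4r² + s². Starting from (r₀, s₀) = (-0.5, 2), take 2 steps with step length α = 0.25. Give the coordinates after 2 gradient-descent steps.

(-0.5, 0.5)

∇F = (8r, 2s)
(r₁, s₁) = (-0.5, 2) − 0.25·(-4, 4) = (0.5, 1)
(r₂, s₂) = (0.5, 1) − 0.25·(4, 2) = (-0.5, 0.5)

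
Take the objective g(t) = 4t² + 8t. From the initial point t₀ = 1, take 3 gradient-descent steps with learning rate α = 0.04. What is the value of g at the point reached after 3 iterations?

-2.418120278016

g′(t) = 8t + 8
Step 1: g′(1) = 16; t₁ = 1 − 0.04·16 = 0.36
Step 2: g′(0.36) = 10.88; t₂ = 0.36 − 0.04·10.88 = -0.0752
Step 3: g′(-0.0752) = 7.3984; t₃ = -0.0752 − 0.04·7.3984 = -0.371136
g(-0.371136) = -2.418120278016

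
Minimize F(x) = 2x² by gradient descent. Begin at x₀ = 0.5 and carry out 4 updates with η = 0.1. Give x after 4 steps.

F′(x) = 4x
Step 1: F′(0.5) = 2; x₁ = 0.5 − 0.1·2 = 0.3
Step 2: F′(0.3) = 1.2; x₂ = 0.3 − 0.1·1.2 = 0.18
Step 3: F′(0.18) = 0.72; x₃ = 0.18 − 0.1·0.72 = 0.108
Step 4: F′(0.108) = 0.432; x₄ = 0.108 − 0.1·0.432 = 0.0648

0.0648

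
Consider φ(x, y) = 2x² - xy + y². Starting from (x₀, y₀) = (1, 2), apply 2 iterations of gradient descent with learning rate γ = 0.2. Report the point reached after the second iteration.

∇φ = (4x - y, -x + 2y)
Step 1: at (1, 2), ∇φ = (2, 3) → (1, 2) − 0.2·(2, 3) = (0.6, 1.4)
Step 2: at (0.6, 1.4), ∇φ = (1, 2.2) → (0.6, 1.4) − 0.2·(1, 2.2) = (0.4, 0.96)

(0.4, 0.96)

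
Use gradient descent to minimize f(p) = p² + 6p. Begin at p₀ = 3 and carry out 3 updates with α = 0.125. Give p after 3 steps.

-0.46875

f′(p) = 2p + 6
Step 1: f′(3) = 12; p₁ = 3 − 0.125·12 = 1.5
Step 2: f′(1.5) = 9; p₂ = 1.5 − 0.125·9 = 0.375
Step 3: f′(0.375) = 6.75; p₃ = 0.375 − 0.125·6.75 = -0.46875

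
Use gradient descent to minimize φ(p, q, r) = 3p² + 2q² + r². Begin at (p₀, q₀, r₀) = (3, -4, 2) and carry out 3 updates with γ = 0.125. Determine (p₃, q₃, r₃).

∇φ = (6p, 4q, 2r)
(p₁, q₁, r₁) = (3, -4, 2) − 0.125·(18, -16, 4) = (0.75, -2, 1.5)
(p₂, q₂, r₂) = (0.75, -2, 1.5) − 0.125·(4.5, -8, 3) = (0.1875, -1, 1.125)
(p₃, q₃, r₃) = (0.1875, -1, 1.125) − 0.125·(1.125, -4, 2.25) = (0.046875, -0.5, 0.84375)

(0.046875, -0.5, 0.84375)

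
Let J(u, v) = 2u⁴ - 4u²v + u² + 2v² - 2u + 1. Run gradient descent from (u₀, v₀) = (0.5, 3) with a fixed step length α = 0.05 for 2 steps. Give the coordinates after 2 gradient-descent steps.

∇J = (8u³ - 8uv + 2u - 2, -4u² + 4v)
Step 1: at (0.5, 3), ∇J = (-12, 11) → (0.5, 3) − 0.05·(-12, 11) = (1.1, 2.45)
Step 2: at (1.1, 2.45), ∇J = (-10.712, 4.96) → (1.1, 2.45) − 0.05·(-10.712, 4.96) = (1.6356, 2.202)

(1.6356, 2.202)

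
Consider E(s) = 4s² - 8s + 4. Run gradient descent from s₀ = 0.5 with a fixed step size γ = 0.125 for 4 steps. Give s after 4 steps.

E′(s) = 8s - 8
Step 1: E′(0.5) = -4; s₁ = 0.5 − 0.125·(-4) = 1
Step 2: E′(1) = 0; s₂ = 1 − 0.125·0 = 1
Step 3: E′(1) = 0; s₃ = 1 − 0.125·0 = 1
Step 4: E′(1) = 0; s₄ = 1 − 0.125·0 = 1

1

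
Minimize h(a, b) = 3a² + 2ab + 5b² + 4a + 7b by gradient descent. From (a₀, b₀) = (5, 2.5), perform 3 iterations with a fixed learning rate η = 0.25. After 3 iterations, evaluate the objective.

∇h = (6a + 2b + 4, 2a + 10b + 7)
(a₁, b₁) = (5, 2.5) − 0.25·(39, 42) = (-4.75, -8)
(a₂, b₂) = (-4.75, -8) − 0.25·(-40.5, -82.5) = (5.375, 12.625)
(a₃, b₃) = (5.375, 12.625) − 0.25·(61.5, 144) = (-10, -23.375)
h(-10, -23.375) = 3295.828125

3295.828125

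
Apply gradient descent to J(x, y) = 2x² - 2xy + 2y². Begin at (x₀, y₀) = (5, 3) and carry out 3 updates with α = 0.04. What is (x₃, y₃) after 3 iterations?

(3.553728, 2.675776)

∇J = (4x - 2y, -2x + 4y)
Step 1: at (5, 3), ∇J = (14, 2) → (5, 3) − 0.04·(14, 2) = (4.44, 2.92)
Step 2: at (4.44, 2.92), ∇J = (11.92, 2.8) → (4.44, 2.92) − 0.04·(11.92, 2.8) = (3.9632, 2.808)
Step 3: at (3.9632, 2.808), ∇J = (10.2368, 3.3056) → (3.9632, 2.808) − 0.04·(10.2368, 3.3056) = (3.553728, 2.675776)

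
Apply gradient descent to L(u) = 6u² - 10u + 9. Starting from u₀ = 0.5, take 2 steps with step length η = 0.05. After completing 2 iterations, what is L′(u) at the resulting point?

L′(u) = 12u - 10
Step 1: L′(0.5) = -4; u₁ = 0.5 − 0.05·(-4) = 0.7
Step 2: L′(0.7) = -1.6; u₂ = 0.7 − 0.05·(-1.6) = 0.78
L′(u) at (0.78) = -0.64

-0.64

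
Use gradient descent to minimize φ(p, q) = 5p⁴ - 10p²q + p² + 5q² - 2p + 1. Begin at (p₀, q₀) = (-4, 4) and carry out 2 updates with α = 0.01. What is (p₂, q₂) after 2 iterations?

∇φ = (20p³ - 20pq + 2p - 2, -10p² + 10q)
Step 1: at (-4, 4), ∇φ = (-970, -120) → (-4, 4) − 0.01·(-970, -120) = (5.7, 5.2)
Step 2: at (5.7, 5.2), ∇φ = (3120.46, -272.9) → (5.7, 5.2) − 0.01·(3120.46, -272.9) = (-25.5046, 7.929)

(-25.5046, 7.929)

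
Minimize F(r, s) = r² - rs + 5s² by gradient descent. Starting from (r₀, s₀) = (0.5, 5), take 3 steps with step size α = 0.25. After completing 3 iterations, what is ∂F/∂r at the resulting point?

∇F = (2r - s, -r + 10s)
Step 1: at (0.5, 5), ∇F = (-4, 49.5) → (0.5, 5) − 0.25·(-4, 49.5) = (1.5, -7.375)
Step 2: at (1.5, -7.375), ∇F = (10.375, -75.25) → (1.5, -7.375) − 0.25·(10.375, -75.25) = (-1.09375, 11.4375)
Step 3: at (-1.09375, 11.4375), ∇F = (-13.625, 115.46875) → (-1.09375, 11.4375) − 0.25·(-13.625, 115.46875) = (2.3125, -17.4296875)
∂F/∂r at (2.3125, -17.4296875) = 22.0546875

22.0546875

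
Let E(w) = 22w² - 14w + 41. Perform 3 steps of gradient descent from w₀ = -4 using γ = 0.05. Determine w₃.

E′(w) = 44w - 14
w₁ = -4 − 0.05·(-190) = 5.5
w₂ = 5.5 − 0.05·228 = -5.9
w₃ = -5.9 − 0.05·(-273.6) = 7.78

7.78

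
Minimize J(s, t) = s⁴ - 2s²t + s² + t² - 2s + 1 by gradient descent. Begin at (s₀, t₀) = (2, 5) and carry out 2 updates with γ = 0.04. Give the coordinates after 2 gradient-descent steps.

(2.10582016, 4.927808)

∇J = (4s³ - 4st + 2s - 2, -2s² + 2t)
(s₁, t₁) = (2, 5) − 0.04·(-6, 2) = (2.24, 4.92)
(s₂, t₂) = (2.24, 4.92) − 0.04·(3.354496, -0.1952) = (2.10582016, 4.927808)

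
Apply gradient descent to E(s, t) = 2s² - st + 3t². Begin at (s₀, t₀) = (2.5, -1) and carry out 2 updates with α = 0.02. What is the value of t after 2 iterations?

-0.6848

∇E = (4s - t, -s + 6t)
Step 1: at (2.5, -1), ∇E = (11, -8.5) → (2.5, -1) − 0.02·(11, -8.5) = (2.28, -0.83)
Step 2: at (2.28, -0.83), ∇E = (9.95, -7.26) → (2.28, -0.83) − 0.02·(9.95, -7.26) = (2.081, -0.6848)
t = -0.6848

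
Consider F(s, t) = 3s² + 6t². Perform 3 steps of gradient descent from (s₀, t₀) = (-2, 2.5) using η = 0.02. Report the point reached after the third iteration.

∇F = (6s, 12t)
(s₁, t₁) = (-2, 2.5) − 0.02·(-12, 30) = (-1.76, 1.9)
(s₂, t₂) = (-1.76, 1.9) − 0.02·(-10.56, 22.8) = (-1.5488, 1.444)
(s₃, t₃) = (-1.5488, 1.444) − 0.02·(-9.2928, 17.328) = (-1.362944, 1.09744)

(-1.362944, 1.09744)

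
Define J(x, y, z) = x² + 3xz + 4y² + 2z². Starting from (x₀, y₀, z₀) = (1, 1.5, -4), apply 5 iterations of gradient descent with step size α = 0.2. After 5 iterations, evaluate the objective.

-1.053689344

∇J = (2x + 3z, 8y, 3x + 4z)
Step 1: at (1, 1.5, -4), ∇J = (-10, 12, -13) → (1, 1.5, -4) − 0.2·(-10, 12, -13) = (3, -0.9, -1.4)
Step 2: at (3, -0.9, -1.4), ∇J = (1.8, -7.2, 3.4) → (3, -0.9, -1.4) − 0.2·(1.8, -7.2, 3.4) = (2.64, 0.54, -2.08)
Step 3: at (2.64, 0.54, -2.08), ∇J = (-0.96, 4.32, -0.4) → (2.64, 0.54, -2.08) − 0.2·(-0.96, 4.32, -0.4) = (2.832, -0.324, -2)
Step 4: at (2.832, -0.324, -2), ∇J = (-0.336, -2.592, 0.496) → (2.832, -0.324, -2) − 0.2·(-0.336, -2.592, 0.496) = (2.8992, 0.1944, -2.0992)
Step 5: at (2.8992, 0.1944, -2.0992), ∇J = (-0.4992, 1.5552, 0.3008) → (2.8992, 0.1944, -2.0992) − 0.2·(-0.4992, 1.5552, 0.3008) = (2.99904, -0.11664, -2.15936)
J(2.99904, -0.11664, -2.15936) = -1.053689344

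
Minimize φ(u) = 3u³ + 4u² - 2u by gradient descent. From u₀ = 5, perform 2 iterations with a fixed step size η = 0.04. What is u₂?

-14.642944

φ′(u) = 9u² + 8u - 2
u₁ = 5 − 0.04·263 = -5.52
u₂ = -5.52 − 0.04·228.0736 = -14.642944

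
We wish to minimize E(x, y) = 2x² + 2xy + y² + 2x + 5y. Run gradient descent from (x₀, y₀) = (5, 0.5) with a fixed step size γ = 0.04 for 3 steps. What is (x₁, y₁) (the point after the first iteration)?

∇E = (4x + 2y + 2, 2x + 2y + 5)
(x₁, y₁) = (5, 0.5) − 0.04·(23, 16) = (4.08, -0.14)

(4.08, -0.14)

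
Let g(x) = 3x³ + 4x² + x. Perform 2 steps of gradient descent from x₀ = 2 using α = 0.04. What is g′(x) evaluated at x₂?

0.130395643904

g′(x) = 9x² + 8x + 1
x₁ = 2 − 0.04·53 = -0.12
x₂ = -0.12 − 0.04·0.1696 = -0.126784
g′(x) at (-0.126784) = 0.130395643904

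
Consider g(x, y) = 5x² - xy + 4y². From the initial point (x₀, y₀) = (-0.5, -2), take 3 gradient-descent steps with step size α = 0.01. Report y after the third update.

-1.5703465

∇g = (10x - y, -x + 8y)
Step 1: at (-0.5, -2), ∇g = (-3, -15.5) → (-0.5, -2) − 0.01·(-3, -15.5) = (-0.47, -1.845)
Step 2: at (-0.47, -1.845), ∇g = (-2.855, -14.29) → (-0.47, -1.845) − 0.01·(-2.855, -14.29) = (-0.44145, -1.7021)
Step 3: at (-0.44145, -1.7021), ∇g = (-2.7124, -13.17535) → (-0.44145, -1.7021) − 0.01·(-2.7124, -13.17535) = (-0.414326, -1.5703465)
y = -1.5703465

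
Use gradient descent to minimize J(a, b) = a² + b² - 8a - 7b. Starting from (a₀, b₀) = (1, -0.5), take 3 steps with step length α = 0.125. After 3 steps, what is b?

1.8125

∇J = (2a - 8, 2b - 7)
(a₁, b₁) = (1, -0.5) − 0.125·(-6, -8) = (1.75, 0.5)
(a₂, b₂) = (1.75, 0.5) − 0.125·(-4.5, -6) = (2.3125, 1.25)
(a₃, b₃) = (2.3125, 1.25) − 0.125·(-3.375, -4.5) = (2.734375, 1.8125)
b = 1.8125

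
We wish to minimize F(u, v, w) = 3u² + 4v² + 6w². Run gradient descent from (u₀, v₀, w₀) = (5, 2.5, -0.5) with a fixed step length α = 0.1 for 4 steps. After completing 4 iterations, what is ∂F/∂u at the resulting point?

∇F = (6u, 8v, 12w)
Step 1: at (5, 2.5, -0.5), ∇F = (30, 20, -6) → (5, 2.5, -0.5) − 0.1·(30, 20, -6) = (2, 0.5, 0.1)
Step 2: at (2, 0.5, 0.1), ∇F = (12, 4, 1.2) → (2, 0.5, 0.1) − 0.1·(12, 4, 1.2) = (0.8, 0.1, -0.02)
Step 3: at (0.8, 0.1, -0.02), ∇F = (4.8, 0.8, -0.24) → (0.8, 0.1, -0.02) − 0.1·(4.8, 0.8, -0.24) = (0.32, 0.02, 0.004)
Step 4: at (0.32, 0.02, 0.004), ∇F = (1.92, 0.16, 0.048) → (0.32, 0.02, 0.004) − 0.1·(1.92, 0.16, 0.048) = (0.128, 0.004, -0.0008)
∂F/∂u at (0.128, 0.004, -0.0008) = 0.768

0.768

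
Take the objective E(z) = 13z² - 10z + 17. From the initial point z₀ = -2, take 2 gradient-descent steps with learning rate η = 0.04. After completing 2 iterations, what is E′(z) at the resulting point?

E′(z) = 26z - 10
z₁ = -2 − 0.04·(-62) = 0.48
z₂ = 0.48 − 0.04·2.48 = 0.3808
E′(z) at (0.3808) = -0.0992

-0.0992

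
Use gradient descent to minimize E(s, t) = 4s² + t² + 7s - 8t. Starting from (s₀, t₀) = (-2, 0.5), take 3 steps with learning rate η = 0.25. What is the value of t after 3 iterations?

∇E = (8s + 7, 2t - 8)
Step 1: at (-2, 0.5), ∇E = (-9, -7) → (-2, 0.5) − 0.25·(-9, -7) = (0.25, 2.25)
Step 2: at (0.25, 2.25), ∇E = (9, -3.5) → (0.25, 2.25) − 0.25·(9, -3.5) = (-2, 3.125)
Step 3: at (-2, 3.125), ∇E = (-9, -1.75) → (-2, 3.125) − 0.25·(-9, -1.75) = (0.25, 3.5625)
t = 3.5625

3.5625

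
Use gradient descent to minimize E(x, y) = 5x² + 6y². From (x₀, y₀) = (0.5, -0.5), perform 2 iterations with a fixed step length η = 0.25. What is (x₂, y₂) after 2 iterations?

(1.125, -2)

∇E = (10x, 12y)
Step 1: at (0.5, -0.5), ∇E = (5, -6) → (0.5, -0.5) − 0.25·(5, -6) = (-0.75, 1)
Step 2: at (-0.75, 1), ∇E = (-7.5, 12) → (-0.75, 1) − 0.25·(-7.5, 12) = (1.125, -2)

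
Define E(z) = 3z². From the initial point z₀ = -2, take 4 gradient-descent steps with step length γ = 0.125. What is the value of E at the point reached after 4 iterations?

0.00018310546875

E′(z) = 6z
z₁ = -2 − 0.125·(-12) = -0.5
z₂ = -0.5 − 0.125·(-3) = -0.125
z₃ = -0.125 − 0.125·(-0.75) = -0.03125
z₄ = -0.03125 − 0.125·(-0.1875) = -0.0078125
E(-0.0078125) = 0.00018310546875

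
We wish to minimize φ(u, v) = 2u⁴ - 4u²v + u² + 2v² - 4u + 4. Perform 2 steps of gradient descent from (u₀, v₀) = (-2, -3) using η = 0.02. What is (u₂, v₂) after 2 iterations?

(0.2976, -2.232)

∇φ = (8u³ - 8uv + 2u - 4, -4u² + 4v)
(u₁, v₁) = (-2, -3) − 0.02·(-120, -28) = (0.4, -2.44)
(u₂, v₂) = (0.4, -2.44) − 0.02·(5.12, -10.4) = (0.2976, -2.232)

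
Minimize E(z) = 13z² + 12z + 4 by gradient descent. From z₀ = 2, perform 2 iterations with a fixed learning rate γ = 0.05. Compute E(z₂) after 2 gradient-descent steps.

E′(z) = 26z + 12
Step 1: E′(2) = 64; z₁ = 2 − 0.05·64 = -1.2
Step 2: E′(-1.2) = -19.2; z₂ = -1.2 − 0.05·(-19.2) = -0.24
E(-0.24) = 1.8688

1.8688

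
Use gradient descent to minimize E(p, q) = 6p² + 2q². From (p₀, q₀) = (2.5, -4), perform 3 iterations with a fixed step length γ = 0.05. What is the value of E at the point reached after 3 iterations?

8.542208

∇E = (12p, 4q)
Step 1: at (2.5, -4), ∇E = (30, -16) → (2.5, -4) − 0.05·(30, -16) = (1, -3.2)
Step 2: at (1, -3.2), ∇E = (12, -12.8) → (1, -3.2) − 0.05·(12, -12.8) = (0.4, -2.56)
Step 3: at (0.4, -2.56), ∇E = (4.8, -10.24) → (0.4, -2.56) − 0.05·(4.8, -10.24) = (0.16, -2.048)
E(0.16, -2.048) = 8.542208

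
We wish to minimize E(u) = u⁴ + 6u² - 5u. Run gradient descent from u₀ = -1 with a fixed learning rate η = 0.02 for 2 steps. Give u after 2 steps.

-0.32519104

E′(u) = 4u³ + 12u - 5
Step 1: E′(-1) = -21; u₁ = -1 − 0.02·(-21) = -0.58
Step 2: E′(-0.58) = -12.740448; u₂ = -0.58 − 0.02·(-12.740448) = -0.32519104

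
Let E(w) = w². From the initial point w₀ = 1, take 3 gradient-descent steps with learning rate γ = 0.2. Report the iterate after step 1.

E′(w) = 2w
w₁ = 1 − 0.2·2 = 0.6

0.6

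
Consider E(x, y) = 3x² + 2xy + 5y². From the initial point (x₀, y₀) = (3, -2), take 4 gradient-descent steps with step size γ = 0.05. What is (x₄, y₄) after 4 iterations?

∇E = (6x + 2y, 2x + 10y)
(x₁, y₁) = (3, -2) − 0.05·(14, -14) = (2.3, -1.3)
(x₂, y₂) = (2.3, -1.3) − 0.05·(11.2, -8.4) = (1.74, -0.88)
(x₃, y₃) = (1.74, -0.88) − 0.05·(8.68, -5.32) = (1.306, -0.614)
(x₄, y₄) = (1.306, -0.614) − 0.05·(6.608, -3.528) = (0.9756, -0.4376)

(0.9756, -0.4376)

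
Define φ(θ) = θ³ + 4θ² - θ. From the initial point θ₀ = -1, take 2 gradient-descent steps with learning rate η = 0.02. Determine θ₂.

φ′(θ) = 3θ² + 8θ - 1
Step 1: φ′(-1) = -6; θ₁ = -1 − 0.02·(-6) = -0.88
Step 2: φ′(-0.88) = -5.7168; θ₂ = -0.88 − 0.02·(-5.7168) = -0.765664

-0.765664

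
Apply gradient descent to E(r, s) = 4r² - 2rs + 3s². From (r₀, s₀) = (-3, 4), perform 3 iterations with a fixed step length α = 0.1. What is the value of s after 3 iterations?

∇E = (8r - 2s, -2r + 6s)
(r₁, s₁) = (-3, 4) − 0.1·(-32, 30) = (0.2, 1)
(r₂, s₂) = (0.2, 1) − 0.1·(-0.4, 5.6) = (0.24, 0.44)
(r₃, s₃) = (0.24, 0.44) − 0.1·(1.04, 2.16) = (0.136, 0.224)
s = 0.224

0.224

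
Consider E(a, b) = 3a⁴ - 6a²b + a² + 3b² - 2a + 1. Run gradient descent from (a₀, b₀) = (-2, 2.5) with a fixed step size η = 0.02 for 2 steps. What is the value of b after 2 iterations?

∇E = (12a³ - 12ab + 2a - 2, -6a² + 6b)
(a₁, b₁) = (-2, 2.5) − 0.02·(-42, -9) = (-1.16, 2.68)
(a₂, b₂) = (-1.16, 2.68) − 0.02·(14.254848, 8.0064) = (-1.44509696, 2.519872)
b = 2.519872

2.519872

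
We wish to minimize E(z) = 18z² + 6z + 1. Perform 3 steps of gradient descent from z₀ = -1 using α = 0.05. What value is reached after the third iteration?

E′(z) = 36z + 6
Step 1: E′(-1) = -30; z₁ = -1 − 0.05·(-30) = 0.5
Step 2: E′(0.5) = 24; z₂ = 0.5 − 0.05·24 = -0.7
Step 3: E′(-0.7) = -19.2; z₃ = -0.7 − 0.05·(-19.2) = 0.26

0.26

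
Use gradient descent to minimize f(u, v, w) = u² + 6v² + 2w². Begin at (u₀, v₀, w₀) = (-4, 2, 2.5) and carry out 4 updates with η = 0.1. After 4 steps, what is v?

∇f = (2u, 12v, 4w)
(u₁, v₁, w₁) = (-4, 2, 2.5) − 0.1·(-8, 24, 10) = (-3.2, -0.4, 1.5)
(u₂, v₂, w₂) = (-3.2, -0.4, 1.5) − 0.1·(-6.4, -4.8, 6) = (-2.56, 0.08, 0.9)
(u₃, v₃, w₃) = (-2.56, 0.08, 0.9) − 0.1·(-5.12, 0.96, 3.6) = (-2.048, -0.016, 0.54)
(u₄, v₄, w₄) = (-2.048, -0.016, 0.54) − 0.1·(-4.096, -0.192, 2.16) = (-1.6384, 0.0032, 0.324)
v = 0.0032

0.0032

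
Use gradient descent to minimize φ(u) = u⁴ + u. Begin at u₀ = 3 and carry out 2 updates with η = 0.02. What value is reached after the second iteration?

0.75589056

φ′(u) = 4u³ + 1
u₁ = 3 − 0.02·109 = 0.82
u₂ = 0.82 − 0.02·3.205472 = 0.75589056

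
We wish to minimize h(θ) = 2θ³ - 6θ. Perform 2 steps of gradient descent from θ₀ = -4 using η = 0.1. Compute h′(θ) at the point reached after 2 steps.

77696.64

h′(θ) = 6θ² - 6
Step 1: h′(-4) = 90; θ₁ = -4 − 0.1·90 = -13
Step 2: h′(-13) = 1008; θ₂ = -13 − 0.1·1008 = -113.8
h′(θ) at (-113.8) = 77696.64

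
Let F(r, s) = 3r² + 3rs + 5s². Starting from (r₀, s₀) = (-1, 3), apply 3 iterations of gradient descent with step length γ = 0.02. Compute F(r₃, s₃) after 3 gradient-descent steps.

∇F = (6r + 3s, 3r + 10s)
(r₁, s₁) = (-1, 3) − 0.02·(3, 27) = (-1.06, 2.46)
(r₂, s₂) = (-1.06, 2.46) − 0.02·(1.02, 21.42) = (-1.0804, 2.0316)
(r₃, s₃) = (-1.0804, 2.0316) − 0.02·(-0.3876, 17.0748) = (-1.072648, 1.690104)
F(-1.072648, 1.690104) = 12.295318823616

12.295318823616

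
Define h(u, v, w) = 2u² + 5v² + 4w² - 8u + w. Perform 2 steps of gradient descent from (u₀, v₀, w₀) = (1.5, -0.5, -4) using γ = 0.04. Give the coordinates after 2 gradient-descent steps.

(1.6472, -0.18, -1.9168)

∇h = (4u - 8, 10v, 8w + 1)
(u₁, v₁, w₁) = (1.5, -0.5, -4) − 0.04·(-2, -5, -31) = (1.58, -0.3, -2.76)
(u₂, v₂, w₂) = (1.58, -0.3, -2.76) − 0.04·(-1.68, -3, -21.08) = (1.6472, -0.18, -1.9168)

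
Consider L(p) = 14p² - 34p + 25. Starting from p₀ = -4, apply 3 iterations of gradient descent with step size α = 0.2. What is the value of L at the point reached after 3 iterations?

3606327.797056

L′(p) = 28p - 34
p₁ = -4 − 0.2·(-146) = 25.2
p₂ = 25.2 − 0.2·671.6 = -109.12
p₃ = -109.12 − 0.2·(-3089.36) = 508.752
L(508.752) = 3606327.797056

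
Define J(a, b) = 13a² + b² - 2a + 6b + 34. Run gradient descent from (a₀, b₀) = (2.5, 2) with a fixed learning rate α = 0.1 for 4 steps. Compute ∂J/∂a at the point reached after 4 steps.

412.8768

∇J = (26a - 2, 2b + 6)
Step 1: at (2.5, 2), ∇J = (63, 10) → (2.5, 2) − 0.1·(63, 10) = (-3.8, 1)
Step 2: at (-3.8, 1), ∇J = (-100.8, 8) → (-3.8, 1) − 0.1·(-100.8, 8) = (6.28, 0.2)
Step 3: at (6.28, 0.2), ∇J = (161.28, 6.4) → (6.28, 0.2) − 0.1·(161.28, 6.4) = (-9.848, -0.44)
Step 4: at (-9.848, -0.44), ∇J = (-258.048, 5.12) → (-9.848, -0.44) − 0.1·(-258.048, 5.12) = (15.9568, -0.952)
∂J/∂a at (15.9568, -0.952) = 412.8768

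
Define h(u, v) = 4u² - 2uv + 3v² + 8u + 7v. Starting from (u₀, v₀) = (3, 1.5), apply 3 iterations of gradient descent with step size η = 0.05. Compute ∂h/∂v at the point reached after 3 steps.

∇h = (8u - 2v + 8, -2u + 6v + 7)
(u₁, v₁) = (3, 1.5) − 0.05·(29, 10) = (1.55, 1)
(u₂, v₂) = (1.55, 1) − 0.05·(18.4, 9.9) = (0.63, 0.505)
(u₃, v₃) = (0.63, 0.505) − 0.05·(12.03, 8.77) = (0.0285, 0.0665)
∂h/∂v at (0.0285, 0.0665) = 7.342

7.342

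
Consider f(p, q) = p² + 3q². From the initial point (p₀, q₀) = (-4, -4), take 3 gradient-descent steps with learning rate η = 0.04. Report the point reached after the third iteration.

(-3.114752, -1.755904)

∇f = (2p, 6q)
Step 1: at (-4, -4), ∇f = (-8, -24) → (-4, -4) − 0.04·(-8, -24) = (-3.68, -3.04)
Step 2: at (-3.68, -3.04), ∇f = (-7.36, -18.24) → (-3.68, -3.04) − 0.04·(-7.36, -18.24) = (-3.3856, -2.3104)
Step 3: at (-3.3856, -2.3104), ∇f = (-6.7712, -13.8624) → (-3.3856, -2.3104) − 0.04·(-6.7712, -13.8624) = (-3.114752, -1.755904)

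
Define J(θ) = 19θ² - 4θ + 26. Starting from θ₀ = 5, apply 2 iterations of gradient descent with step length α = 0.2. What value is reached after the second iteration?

J′(θ) = 38θ - 4
Step 1: J′(5) = 186; θ₁ = 5 − 0.2·186 = -32.2
Step 2: J′(-32.2) = -1227.6; θ₂ = -32.2 − 0.2·(-1227.6) = 213.32

213.32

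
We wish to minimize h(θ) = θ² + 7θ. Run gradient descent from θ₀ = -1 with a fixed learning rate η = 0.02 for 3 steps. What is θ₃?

-1.28816

h′(θ) = 2θ + 7
θ₁ = -1 − 0.02·5 = -1.1
θ₂ = -1.1 − 0.02·4.8 = -1.196
θ₃ = -1.196 − 0.02·4.608 = -1.28816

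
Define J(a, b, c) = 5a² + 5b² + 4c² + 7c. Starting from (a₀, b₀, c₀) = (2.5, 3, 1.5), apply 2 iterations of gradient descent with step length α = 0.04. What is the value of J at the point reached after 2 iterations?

∇J = (10a, 10b, 8c + 7)
(a₁, b₁, c₁) = (2.5, 3, 1.5) − 0.04·(25, 30, 19) = (1.5, 1.8, 0.74)
(a₂, b₂, c₂) = (1.5, 1.8, 0.74) − 0.04·(15, 18, 12.92) = (0.9, 1.08, 0.2232)
J(0.9, 1.08, 0.2232) = 11.64367296

11.64367296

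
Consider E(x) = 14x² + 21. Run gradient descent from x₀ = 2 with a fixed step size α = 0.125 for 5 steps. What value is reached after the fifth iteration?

-195.3125

E′(x) = 28x
Step 1: E′(2) = 56; x₁ = 2 − 0.125·56 = -5
Step 2: E′(-5) = -140; x₂ = -5 − 0.125·(-140) = 12.5
Step 3: E′(12.5) = 350; x₃ = 12.5 − 0.125·350 = -31.25
Step 4: E′(-31.25) = -875; x₄ = -31.25 − 0.125·(-875) = 78.125
Step 5: E′(78.125) = 2187.5; x₅ = 78.125 − 0.125·2187.5 = -195.3125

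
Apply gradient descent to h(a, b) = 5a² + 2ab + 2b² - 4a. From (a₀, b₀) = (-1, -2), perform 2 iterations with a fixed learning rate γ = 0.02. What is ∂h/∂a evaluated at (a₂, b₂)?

-10.8608

∇h = (10a + 2b - 4, 2a + 4b)
(a₁, b₁) = (-1, -2) − 0.02·(-18, -10) = (-0.64, -1.8)
(a₂, b₂) = (-0.64, -1.8) − 0.02·(-14, -8.48) = (-0.36, -1.6304)
∂h/∂a at (-0.36, -1.6304) = -10.8608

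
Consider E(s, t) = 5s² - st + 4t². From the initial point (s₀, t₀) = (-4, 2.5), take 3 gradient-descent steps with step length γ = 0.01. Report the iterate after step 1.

(-3.575, 2.26)

∇E = (10s - t, -s + 8t)
Step 1: at (-4, 2.5), ∇E = (-42.5, 24) → (-4, 2.5) − 0.01·(-42.5, 24) = (-3.575, 2.26)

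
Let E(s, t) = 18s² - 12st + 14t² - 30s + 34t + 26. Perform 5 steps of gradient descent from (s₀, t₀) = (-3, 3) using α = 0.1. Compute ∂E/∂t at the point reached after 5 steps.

-67527.14688

∇E = (36s - 12t - 30, -12s + 28t + 34)
(s₁, t₁) = (-3, 3) − 0.1·(-174, 154) = (14.4, -12.4)
(s₂, t₂) = (14.4, -12.4) − 0.1·(637.2, -486) = (-49.32, 36.2)
(s₃, t₃) = (-49.32, 36.2) − 0.1·(-2239.92, 1639.44) = (174.672, -127.744)
(s₄, t₄) = (174.672, -127.744) − 0.1·(7791.12, -5638.896) = (-604.44, 436.1456)
(s₅, t₅) = (-604.44, 436.1456) − 0.1·(-27023.5872, 19499.3568) = (2097.91872, -1513.79008)
∂E/∂t at (2097.91872, -1513.79008) = -67527.14688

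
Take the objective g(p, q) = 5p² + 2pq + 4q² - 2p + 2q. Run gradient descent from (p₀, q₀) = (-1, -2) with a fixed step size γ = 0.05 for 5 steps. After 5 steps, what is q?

-0.41544

∇g = (10p + 2q - 2, 2p + 8q + 2)
Step 1: at (-1, -2), ∇g = (-16, -16) → (-1, -2) − 0.05·(-16, -16) = (-0.2, -1.2)
Step 2: at (-0.2, -1.2), ∇g = (-6.4, -8) → (-0.2, -1.2) − 0.05·(-6.4, -8) = (0.12, -0.8)
Step 3: at (0.12, -0.8), ∇g = (-2.4, -4.16) → (0.12, -0.8) − 0.05·(-2.4, -4.16) = (0.24, -0.592)
Step 4: at (0.24, -0.592), ∇g = (-0.784, -2.256) → (0.24, -0.592) − 0.05·(-0.784, -2.256) = (0.2792, -0.4792)
Step 5: at (0.2792, -0.4792), ∇g = (-0.1664, -1.2752) → (0.2792, -0.4792) − 0.05·(-0.1664, -1.2752) = (0.28752, -0.41544)
q = -0.41544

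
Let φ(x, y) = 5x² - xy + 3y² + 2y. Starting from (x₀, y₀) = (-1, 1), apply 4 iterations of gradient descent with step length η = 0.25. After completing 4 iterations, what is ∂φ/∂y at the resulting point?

∇φ = (10x - y, -x + 6y + 2)
Step 1: at (-1, 1), ∇φ = (-11, 9) → (-1, 1) − 0.25·(-11, 9) = (1.75, -1.25)
Step 2: at (1.75, -1.25), ∇φ = (18.75, -7.25) → (1.75, -1.25) − 0.25·(18.75, -7.25) = (-2.9375, 0.5625)
Step 3: at (-2.9375, 0.5625), ∇φ = (-29.9375, 8.3125) → (-2.9375, 0.5625) − 0.25·(-29.9375, 8.3125) = (4.546875, -1.515625)
Step 4: at (4.546875, -1.515625), ∇φ = (46.984375, -11.640625) → (4.546875, -1.515625) − 0.25·(46.984375, -11.640625) = (-7.19921875, 1.39453125)
∂φ/∂y at (-7.19921875, 1.39453125) = 17.56640625

17.56640625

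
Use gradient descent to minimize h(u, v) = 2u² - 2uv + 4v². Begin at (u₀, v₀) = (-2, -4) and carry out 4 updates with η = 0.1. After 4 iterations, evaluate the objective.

0.85557248

∇h = (4u - 2v, -2u + 8v)
Step 1: at (-2, -4), ∇h = (0, -28) → (-2, -4) − 0.1·(0, -28) = (-2, -1.2)
Step 2: at (-2, -1.2), ∇h = (-5.6, -5.6) → (-2, -1.2) − 0.1·(-5.6, -5.6) = (-1.44, -0.64)
Step 3: at (-1.44, -0.64), ∇h = (-4.48, -2.24) → (-1.44, -0.64) − 0.1·(-4.48, -2.24) = (-0.992, -0.416)
Step 4: at (-0.992, -0.416), ∇h = (-3.136, -1.344) → (-0.992, -0.416) − 0.1·(-3.136, -1.344) = (-0.6784, -0.2816)
h(-0.6784, -0.2816) = 0.85557248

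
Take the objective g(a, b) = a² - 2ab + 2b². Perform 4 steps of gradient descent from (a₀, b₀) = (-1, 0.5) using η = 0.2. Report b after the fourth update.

-0.1592

∇g = (2a - 2b, -2a + 4b)
(a₁, b₁) = (-1, 0.5) − 0.2·(-3, 4) = (-0.4, -0.3)
(a₂, b₂) = (-0.4, -0.3) − 0.2·(-0.2, -0.4) = (-0.36, -0.22)
(a₃, b₃) = (-0.36, -0.22) − 0.2·(-0.28, -0.16) = (-0.304, -0.188)
(a₄, b₄) = (-0.304, -0.188) − 0.2·(-0.232, -0.144) = (-0.2576, -0.1592)
b = -0.1592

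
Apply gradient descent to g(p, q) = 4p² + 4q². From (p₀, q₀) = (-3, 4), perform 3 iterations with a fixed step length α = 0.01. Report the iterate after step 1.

(-2.76, 3.68)

∇g = (8p, 8q)
Step 1: at (-3, 4), ∇g = (-24, 32) → (-3, 4) − 0.01·(-24, 32) = (-2.76, 3.68)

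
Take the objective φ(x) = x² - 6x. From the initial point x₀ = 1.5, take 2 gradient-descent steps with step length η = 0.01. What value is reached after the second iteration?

1.5594

φ′(x) = 2x - 6
Step 1: φ′(1.5) = -3; x₁ = 1.5 − 0.01·(-3) = 1.53
Step 2: φ′(1.53) = -2.94; x₂ = 1.53 − 0.01·(-2.94) = 1.5594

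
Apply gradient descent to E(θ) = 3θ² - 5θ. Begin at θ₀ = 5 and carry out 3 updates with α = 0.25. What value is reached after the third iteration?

E′(θ) = 6θ - 5
Step 1: E′(5) = 25; θ₁ = 5 − 0.25·25 = -1.25
Step 2: E′(-1.25) = -12.5; θ₂ = -1.25 − 0.25·(-12.5) = 1.875
Step 3: E′(1.875) = 6.25; θ₃ = 1.875 − 0.25·6.25 = 0.3125

0.3125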